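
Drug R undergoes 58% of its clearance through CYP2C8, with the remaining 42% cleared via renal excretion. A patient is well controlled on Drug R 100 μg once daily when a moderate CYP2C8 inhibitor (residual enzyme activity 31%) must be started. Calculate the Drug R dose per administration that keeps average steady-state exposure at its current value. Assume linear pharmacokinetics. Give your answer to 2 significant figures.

60 μg

The CYP2C8 pathway (58% of clearance) is reduced to 0.31× activity: 0.58 × 0.31 = 0.1798.
Non-CYP routes (42%) are unchanged.
New clearance relative to baseline: 0.1798 + 0.42 = 0.5998.
To maintain the same steady-state level, dose must scale with clearance: new dose = 100 × 0.5998 = 60 μg.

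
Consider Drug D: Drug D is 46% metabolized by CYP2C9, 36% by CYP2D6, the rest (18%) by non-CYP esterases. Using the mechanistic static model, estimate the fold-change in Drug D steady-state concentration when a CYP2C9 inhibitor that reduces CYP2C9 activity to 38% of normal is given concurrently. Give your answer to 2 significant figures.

CYP2C9: 0.46 × 0.38 = 0.1748
CYP2D6: 0.36 (unchanged)
Other: 0.18 (unchanged)
Relative clearance = 0.1748 + 0.36 + 0.18 = 0.7148.
Steady-state concentration is inversely proportional to clearance, so the fold-change is 1 / 0.7148 = 1.4.

1.4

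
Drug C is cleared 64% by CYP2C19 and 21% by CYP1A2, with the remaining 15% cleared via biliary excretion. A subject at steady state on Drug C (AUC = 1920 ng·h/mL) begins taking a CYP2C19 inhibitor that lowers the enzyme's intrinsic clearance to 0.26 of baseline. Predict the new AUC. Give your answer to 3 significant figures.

The CYP2C19 pathway (64% of clearance) drops to 0.26× activity: 0.64 × 0.26 = 0.1664.
CYP1A2 (21%) and the residual 15% are unaffected.
CL_new/CL_old = 0.1664 + 0.21 + 0.15 = 0.5264.
New AUC = baseline ÷ relative clearance = 1920 / 0.5264 = 3.65 × 10³ ng·h/mL.

3.65 × 10³ ng·h/mL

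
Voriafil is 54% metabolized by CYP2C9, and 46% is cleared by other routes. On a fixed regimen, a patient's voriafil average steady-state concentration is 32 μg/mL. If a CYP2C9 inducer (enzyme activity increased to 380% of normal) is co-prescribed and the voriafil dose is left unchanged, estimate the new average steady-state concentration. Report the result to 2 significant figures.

13 μg/mL

CYP2C9: 0.54 × 3.8 = 2.052
Other: 0.46 (unchanged)
Relative clearance = 2.052 + 0.46 = 2.512.
New average steady-state concentration = baseline ÷ relative clearance = 32 / 2.512 = 13 μg/mL.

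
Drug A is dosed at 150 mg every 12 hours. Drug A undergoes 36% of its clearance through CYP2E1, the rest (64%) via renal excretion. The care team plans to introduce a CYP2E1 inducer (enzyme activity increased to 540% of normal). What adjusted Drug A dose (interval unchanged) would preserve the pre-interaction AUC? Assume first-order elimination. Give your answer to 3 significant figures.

388 mg

The CYP2E1 pathway (36% of clearance) rises to 5.4× activity: 0.36 × 5.4 = 1.944.
The remaining 64% of clearance is unaffected.
Relative clearance = 1.944 + 0.64 = 2.584.
To maintain the same steady-state level, dose must scale with clearance: new dose = 150 × 2.584 = 388 mg.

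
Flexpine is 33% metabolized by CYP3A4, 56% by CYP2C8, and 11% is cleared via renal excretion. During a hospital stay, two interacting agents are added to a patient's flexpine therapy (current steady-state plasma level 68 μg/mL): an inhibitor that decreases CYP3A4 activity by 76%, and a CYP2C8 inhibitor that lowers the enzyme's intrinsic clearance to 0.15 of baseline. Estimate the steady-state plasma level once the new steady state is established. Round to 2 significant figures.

2.5 × 10² μg/mL

CYP3A4: 0.33 × 0.24 = 0.0792
CYP2C8: 0.56 × 0.15 = 0.084
Other: 0.11 (unchanged)
New clearance relative to baseline: 0.0792 + 0.084 + 0.11 = 0.2732.
Dividing the baseline by the relative clearance: 68 / 0.2732 = 2.5 × 10² μg/mL.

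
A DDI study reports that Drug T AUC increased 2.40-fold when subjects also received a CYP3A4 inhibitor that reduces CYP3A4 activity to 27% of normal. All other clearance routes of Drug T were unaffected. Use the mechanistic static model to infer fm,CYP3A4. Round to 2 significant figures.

Let fm be the CYP3A4 fraction. New clearance relative to baseline = fm × 0.27 + (1 − fm).
AUC ratio = 1 / (new CL fraction), so new CL fraction = 1 / 2.40 = 0.4167.
fm × 0.27 + 1 − fm = 0.4167  ⇒  fm × (0.27 − 1) = −0.5833  ⇒  fm = 0.80.

0.80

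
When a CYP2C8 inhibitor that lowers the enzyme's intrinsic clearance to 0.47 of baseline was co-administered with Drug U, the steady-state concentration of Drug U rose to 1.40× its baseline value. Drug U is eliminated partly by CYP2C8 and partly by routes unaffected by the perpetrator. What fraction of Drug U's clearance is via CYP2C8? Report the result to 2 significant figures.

Let x = fm,CYP2C8. Because steady-state concentration ∝ 1/CL, relative clearance fell to 1/1.40 = 0.7143.
Only the CYP2C8 route changed, so 0.7143 = x·0.47 + (1 − x), giving x = 0.54.

0.54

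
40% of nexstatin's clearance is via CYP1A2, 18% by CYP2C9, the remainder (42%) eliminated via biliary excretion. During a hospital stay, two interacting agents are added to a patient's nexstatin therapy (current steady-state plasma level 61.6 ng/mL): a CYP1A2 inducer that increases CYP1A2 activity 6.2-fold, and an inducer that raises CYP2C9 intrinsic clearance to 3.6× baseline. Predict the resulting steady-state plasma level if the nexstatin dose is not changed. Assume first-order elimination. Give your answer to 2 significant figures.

17 ng/mL

The CYP1A2 pathway (40% of clearance) increases to 6.2× activity: 0.4 × 6.2 = 2.48.
The CYP2C9 pathway (18% of clearance) is boosted to 3.6× activity: 0.18 × 3.6 = 0.648.
The remaining 42% of clearance is unaffected.
CL_new/CL_old = 2.48 + 0.648 + 0.42 = 3.548.
Dividing the baseline by the relative clearance: 61.6 / 3.548 = 17 ng/mL.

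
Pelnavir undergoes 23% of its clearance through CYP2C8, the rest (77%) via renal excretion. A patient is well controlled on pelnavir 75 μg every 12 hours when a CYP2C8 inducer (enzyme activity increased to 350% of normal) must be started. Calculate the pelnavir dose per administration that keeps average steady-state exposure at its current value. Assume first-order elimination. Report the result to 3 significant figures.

118 μg

The CYP2C8 pathway (23% of clearance) rises to 3.5× activity: 0.23 × 3.5 = 0.805.
The remaining 77% of clearance is unaffected.
CL_new/CL_old = 0.805 + 0.77 = 1.575.
Css,avg = (dose rate)/CL, so holding Css fixed requires dose ∝ CL: 75 × 1.575 = 118 μg.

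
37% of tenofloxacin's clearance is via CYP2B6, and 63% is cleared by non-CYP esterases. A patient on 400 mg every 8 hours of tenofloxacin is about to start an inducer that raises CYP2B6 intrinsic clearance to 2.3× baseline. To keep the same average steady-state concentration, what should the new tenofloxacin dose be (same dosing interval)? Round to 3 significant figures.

592 mg

The CYP2B6 pathway (37% of clearance) rises to 2.3× activity: 0.37 × 2.3 = 0.851.
Non-CYP routes (63%) are unchanged.
Relative clearance = 0.851 + 0.63 = 1.481.
Css,avg = (dose rate)/CL, so holding Css fixed requires dose ∝ CL: 400 × 1.481 = 592 mg.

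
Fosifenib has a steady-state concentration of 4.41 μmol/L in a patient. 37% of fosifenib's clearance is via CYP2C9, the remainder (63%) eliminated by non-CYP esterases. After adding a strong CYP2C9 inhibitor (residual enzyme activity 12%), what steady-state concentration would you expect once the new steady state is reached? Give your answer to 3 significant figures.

6.54 μmol/L

The CYP2C9 pathway (37% of clearance) is reduced to 0.12× activity: 0.37 × 0.12 = 0.0444.
Non-CYP routes (63%) are unchanged.
Relative clearance = 0.0444 + 0.63 = 0.6744.
Steady-state concentration ∝ 1/CL, so new value = 4.41 / 0.6744 = 6.54 μmol/L.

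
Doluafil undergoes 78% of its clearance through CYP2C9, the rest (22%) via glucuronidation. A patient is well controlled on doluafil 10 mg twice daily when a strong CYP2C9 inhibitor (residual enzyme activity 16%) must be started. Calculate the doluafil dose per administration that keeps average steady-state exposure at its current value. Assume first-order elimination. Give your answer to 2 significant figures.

CYP2C9: 0.78 × 0.16 = 0.1248
Other: 0.22 (unchanged)
CL_new/CL_old = 0.1248 + 0.22 = 0.3448.
Exposure is unchanged when dose changes in proportion to clearance. New dose = 10 mg × 0.3448 = 3.4 mg.

3.4 mg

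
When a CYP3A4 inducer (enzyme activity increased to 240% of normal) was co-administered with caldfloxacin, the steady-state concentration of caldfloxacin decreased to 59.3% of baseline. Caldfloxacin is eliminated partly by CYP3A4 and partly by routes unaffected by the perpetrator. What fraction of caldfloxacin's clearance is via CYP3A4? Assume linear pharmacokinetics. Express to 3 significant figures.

0.490

Let fm be the CYP3A4 fraction. New clearance relative to baseline = fm × 2.4 + (1 − fm).
Steady-state concentration ratio = 1 / (new CL fraction), so new CL fraction = 1 / 0.593 = 1.686.
fm × 2.4 + 1 − fm = 1.686  ⇒  fm × (2.4 − 1) = 0.6863  ⇒  fm = 0.490.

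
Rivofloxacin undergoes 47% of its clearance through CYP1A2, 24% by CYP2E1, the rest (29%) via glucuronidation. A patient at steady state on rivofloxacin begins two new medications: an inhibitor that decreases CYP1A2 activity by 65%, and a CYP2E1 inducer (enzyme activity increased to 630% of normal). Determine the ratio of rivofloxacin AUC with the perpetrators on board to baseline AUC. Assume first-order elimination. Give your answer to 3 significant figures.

0.509

The CYP1A2 pathway (47% of clearance) falls to 0.35× activity: 0.47 × 0.35 = 0.1645.
The CYP2E1 pathway (24% of clearance) rises to 6.3× activity: 0.24 × 6.3 = 1.512.
Non-CYP routes (29%) are unchanged.
CL_new/CL_old = 0.1645 + 1.512 + 0.29 = 1.9665.
AUC ∝ 1/CL: fold-change = 1 / 1.9665 = 0.509.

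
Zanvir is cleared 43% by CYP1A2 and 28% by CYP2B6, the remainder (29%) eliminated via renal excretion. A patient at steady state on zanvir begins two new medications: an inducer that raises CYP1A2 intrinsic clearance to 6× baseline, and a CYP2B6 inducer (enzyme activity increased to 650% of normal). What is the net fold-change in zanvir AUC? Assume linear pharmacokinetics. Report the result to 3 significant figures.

The CYP1A2 pathway (43% of clearance) is boosted to 6× activity: 0.43 × 6 = 2.58.
The CYP2B6 pathway (28% of clearance) increases to 6.5× activity: 0.28 × 6.5 = 1.82.
Non-CYP routes (29%) are unchanged.
CL_new/CL_old = 2.58 + 1.82 + 0.29 = 4.69.
Net AUC ratio = 1 / 4.69 = 0.213.

0.213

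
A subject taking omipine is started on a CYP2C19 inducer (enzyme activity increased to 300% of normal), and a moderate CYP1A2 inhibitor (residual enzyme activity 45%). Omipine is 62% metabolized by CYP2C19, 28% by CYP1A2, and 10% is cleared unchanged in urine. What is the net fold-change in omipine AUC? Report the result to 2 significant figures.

The CYP2C19 pathway (62% of clearance) rises to 3× activity: 0.62 × 3 = 1.86.
The CYP1A2 pathway (28% of clearance) drops to 0.45× activity: 0.28 × 0.45 = 0.126.
The remaining 10% of clearance is unaffected.
New clearance relative to baseline: 1.86 + 0.126 + 0.1 = 2.086.
Because AUC varies inversely with clearance, the combined effect is 1 / 2.086 = 0.48.

0.48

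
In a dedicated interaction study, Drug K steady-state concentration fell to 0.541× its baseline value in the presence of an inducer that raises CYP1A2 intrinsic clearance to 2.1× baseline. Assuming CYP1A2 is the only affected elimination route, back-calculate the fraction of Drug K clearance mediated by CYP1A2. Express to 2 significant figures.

0.77

CL'/CL = 1 / 0.541 = 1.848
2.1·fm + (1 − fm) = 1.848
fm = (1.848 − 1) / (2.1 − 1) = 0.77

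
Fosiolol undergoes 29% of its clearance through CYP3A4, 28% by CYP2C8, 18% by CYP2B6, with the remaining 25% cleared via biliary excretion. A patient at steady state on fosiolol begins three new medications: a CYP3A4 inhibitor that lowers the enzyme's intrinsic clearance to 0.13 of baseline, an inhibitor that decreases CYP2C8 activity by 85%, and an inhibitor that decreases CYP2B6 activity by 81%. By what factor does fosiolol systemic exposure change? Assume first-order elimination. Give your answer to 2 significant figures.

2.7

The CYP3A4 pathway (29% of clearance) drops to 0.13× activity: 0.29 × 0.13 = 0.0377.
The CYP2C8 pathway (28% of clearance) falls to 0.15× activity: 0.28 × 0.15 = 0.042.
The CYP2B6 pathway (18% of clearance) drops to 0.19× activity: 0.18 × 0.19 = 0.0342.
The remaining 25% of clearance is unaffected.
New clearance relative to baseline: 0.0377 + 0.042 + 0.0342 + 0.25 = 0.3639.
Net systemic exposure ratio = 1 / 0.3639 = 2.7.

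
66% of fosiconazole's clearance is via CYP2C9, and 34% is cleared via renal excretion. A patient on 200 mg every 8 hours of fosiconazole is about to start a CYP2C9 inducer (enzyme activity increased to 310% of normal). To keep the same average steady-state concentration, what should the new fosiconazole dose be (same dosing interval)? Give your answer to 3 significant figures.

477 mg

CYP2C9: 0.66 × 3.1 = 2.046
Other: 0.34 (unchanged)
CL_new/CL_old = 2.046 + 0.34 = 2.386.
To maintain the same steady-state level, dose must scale with clearance: new dose = 200 × 2.386 = 477 mg.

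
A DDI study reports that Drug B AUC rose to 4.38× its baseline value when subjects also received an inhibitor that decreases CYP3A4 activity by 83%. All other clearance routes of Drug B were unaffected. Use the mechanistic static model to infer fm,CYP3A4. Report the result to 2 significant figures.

0.93

CL'/CL = 1 / 4.38 = 0.2283
0.17·fm + (1 − fm) = 0.2283
fm = (0.2283 − 1) / (0.17 − 1) = 0.93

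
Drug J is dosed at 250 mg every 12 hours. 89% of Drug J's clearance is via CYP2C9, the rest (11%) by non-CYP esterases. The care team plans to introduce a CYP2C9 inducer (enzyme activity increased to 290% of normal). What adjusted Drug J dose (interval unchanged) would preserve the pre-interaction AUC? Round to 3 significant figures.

673 mg

CYP2C9: 0.89 × 2.9 = 2.581
Other: 0.11 (unchanged)
CL_new/CL_old = 2.581 + 0.11 = 2.691.
To maintain the same steady-state level, dose must scale with clearance: new dose = 250 × 2.691 = 673 mg.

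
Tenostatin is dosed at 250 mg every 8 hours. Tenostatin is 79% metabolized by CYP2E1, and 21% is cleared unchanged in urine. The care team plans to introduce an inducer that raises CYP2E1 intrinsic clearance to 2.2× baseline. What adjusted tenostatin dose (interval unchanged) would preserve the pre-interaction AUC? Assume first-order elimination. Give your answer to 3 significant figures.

CYP2E1: 0.79 × 2.2 = 1.738
Other: 0.21 (unchanged)
CL_new/CL_old = 1.738 + 0.21 = 1.948.
Css,avg = (dose rate)/CL, so holding Css fixed requires dose ∝ CL: 250 × 1.948 = 487 mg.

487 mg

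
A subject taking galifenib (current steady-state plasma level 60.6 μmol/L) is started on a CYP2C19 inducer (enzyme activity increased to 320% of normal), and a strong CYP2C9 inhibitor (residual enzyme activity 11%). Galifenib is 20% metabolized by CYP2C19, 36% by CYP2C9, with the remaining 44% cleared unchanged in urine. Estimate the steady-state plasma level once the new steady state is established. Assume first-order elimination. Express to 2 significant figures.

The CYP2C19 pathway (20% of clearance) is boosted to 3.2× activity: 0.2 × 3.2 = 0.64.
The CYP2C9 pathway (36% of clearance) is reduced to 0.11× activity: 0.36 × 0.11 = 0.0396.
Non-CYP routes (44%) are unchanged.
Relative clearance = 0.64 + 0.0396 + 0.44 = 1.1196.
Dividing the baseline by the relative clearance: 60.6 / 1.1196 = 54 μmol/L.

54 μmol/L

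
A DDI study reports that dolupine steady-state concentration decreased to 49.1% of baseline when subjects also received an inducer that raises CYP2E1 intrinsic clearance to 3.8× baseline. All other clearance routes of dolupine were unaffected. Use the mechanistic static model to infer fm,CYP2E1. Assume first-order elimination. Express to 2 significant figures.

Call the CYP2E1 fraction fm. After the interaction, CL_new/CL_old = fm × 3.8 + (1 − fm).
Steady-state concentration ratio = 1 / (new CL fraction), so new CL fraction = 1 / 0.491 = 2.037.
fm × 3.8 + 1 − fm = 2.037  ⇒  fm × (3.8 − 1) = 1.037  ⇒  fm = 0.37.

0.37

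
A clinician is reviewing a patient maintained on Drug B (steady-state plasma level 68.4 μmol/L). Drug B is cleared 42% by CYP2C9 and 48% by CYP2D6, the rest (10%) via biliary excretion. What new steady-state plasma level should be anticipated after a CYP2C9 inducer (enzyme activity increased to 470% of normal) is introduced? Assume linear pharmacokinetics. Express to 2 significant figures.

27 μmol/L

The CYP2C9 pathway (42% of clearance) increases to 4.7× activity: 0.42 × 4.7 = 1.974.
CYP2D6 (48%) and the residual 10% are unaffected.
Relative clearance = 1.974 + 0.48 + 0.1 = 2.554.
New steady-state plasma level = baseline ÷ relative clearance = 68.4 / 2.554 = 27 μmol/L.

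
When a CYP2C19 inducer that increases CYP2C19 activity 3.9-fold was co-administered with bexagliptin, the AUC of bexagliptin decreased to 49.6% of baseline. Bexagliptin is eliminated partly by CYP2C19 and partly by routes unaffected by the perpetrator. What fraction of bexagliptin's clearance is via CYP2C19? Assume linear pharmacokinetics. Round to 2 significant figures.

Call the CYP2C19 fraction fm. After the interaction, CL_new/CL_old = fm × 3.9 + (1 − fm).
AUC ratio = 1 / (new CL fraction), so new CL fraction = 1 / 0.496 = 2.016.
fm × 3.9 + 1 − fm = 2.016  ⇒  fm × (3.9 − 1) = 1.016  ⇒  fm = 0.35.

0.35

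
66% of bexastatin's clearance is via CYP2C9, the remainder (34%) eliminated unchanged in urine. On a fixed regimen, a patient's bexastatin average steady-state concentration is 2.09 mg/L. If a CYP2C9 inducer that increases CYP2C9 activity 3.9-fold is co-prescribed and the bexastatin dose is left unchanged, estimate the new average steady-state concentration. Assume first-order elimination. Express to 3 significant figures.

0.717 mg/L

The CYP2C9 pathway (66% of clearance) rises to 3.9× activity: 0.66 × 3.9 = 2.574.
The remaining 34% of clearance is unaffected.
CL_new/CL_old = 2.574 + 0.34 = 2.914.
With dosing unchanged, average steady-state concentration scales as 1/CL: 2.09 / 2.914 = 0.717 mg/L.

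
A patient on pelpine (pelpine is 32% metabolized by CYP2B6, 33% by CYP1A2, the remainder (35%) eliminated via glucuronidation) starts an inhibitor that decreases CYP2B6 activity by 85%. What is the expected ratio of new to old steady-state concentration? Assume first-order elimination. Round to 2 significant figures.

1.4

The CYP2B6 pathway (32% of clearance) drops to 0.15× activity: 0.32 × 0.15 = 0.048.
CYP1A2 (33%) and the residual 35% are unaffected.
New clearance relative to baseline: 0.048 + 0.33 + 0.35 = 0.728.
Steady-state concentration is inversely proportional to clearance, so the fold-change is 1 / 0.728 = 1.4.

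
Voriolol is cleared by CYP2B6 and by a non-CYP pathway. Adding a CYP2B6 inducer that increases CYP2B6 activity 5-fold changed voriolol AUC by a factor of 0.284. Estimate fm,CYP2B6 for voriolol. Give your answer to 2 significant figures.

0.63

Let x = fm,CYP2B6. Because AUC ∝ 1/CL, relative clearance rose to 1/0.284 = 3.521.
Only the CYP2B6 route changed, so 3.521 = x·5 + (1 − x), giving x = 0.63.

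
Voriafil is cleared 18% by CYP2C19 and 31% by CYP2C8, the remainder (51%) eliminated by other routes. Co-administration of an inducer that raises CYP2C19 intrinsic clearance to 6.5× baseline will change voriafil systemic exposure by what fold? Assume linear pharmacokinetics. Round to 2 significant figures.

0.50

CYP2C19: 0.18 × 6.5 = 1.17
CYP2C8: 0.31 (unchanged)
Other: 0.51 (unchanged)
New clearance relative to baseline: 1.17 + 0.31 + 0.51 = 1.99.
Systemic exposure is inversely proportional to clearance, so the fold-change is 1 / 1.99 = 0.50.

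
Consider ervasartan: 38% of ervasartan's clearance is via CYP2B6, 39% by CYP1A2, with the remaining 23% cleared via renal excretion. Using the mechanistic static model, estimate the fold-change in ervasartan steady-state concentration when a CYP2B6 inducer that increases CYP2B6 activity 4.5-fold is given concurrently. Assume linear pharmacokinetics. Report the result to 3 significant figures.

0.429

CYP2B6: 0.38 × 4.5 = 1.71
CYP1A2: 0.39 (unchanged)
Other: 0.23 (unchanged)
New clearance relative to baseline: 1.71 + 0.39 + 0.23 = 2.33.
Steady-state concentration ratio = CL_old/CL_new = 1 / 2.33 = 0.429.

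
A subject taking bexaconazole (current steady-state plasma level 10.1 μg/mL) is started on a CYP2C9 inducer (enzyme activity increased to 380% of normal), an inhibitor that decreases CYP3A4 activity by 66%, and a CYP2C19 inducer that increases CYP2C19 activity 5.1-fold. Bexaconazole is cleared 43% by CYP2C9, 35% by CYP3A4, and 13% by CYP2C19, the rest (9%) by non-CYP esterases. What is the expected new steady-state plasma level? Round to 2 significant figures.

The CYP2C9 pathway (43% of clearance) rises to 3.8× activity: 0.43 × 3.8 = 1.634.
The CYP3A4 pathway (35% of clearance) falls to 0.34× activity: 0.35 × 0.34 = 0.119.
The CYP2C19 pathway (13% of clearance) is boosted to 5.1× activity: 0.13 × 5.1 = 0.663.
Non-CYP routes (9%) are unchanged.
CL_new/CL_old = 1.634 + 0.119 + 0.663 + 0.09 = 2.506.
New steady-state plasma level = 10.1 / 2.506 = 4.0 μg/mL (concentration scales inversely with clearance).

4.0 μg/mL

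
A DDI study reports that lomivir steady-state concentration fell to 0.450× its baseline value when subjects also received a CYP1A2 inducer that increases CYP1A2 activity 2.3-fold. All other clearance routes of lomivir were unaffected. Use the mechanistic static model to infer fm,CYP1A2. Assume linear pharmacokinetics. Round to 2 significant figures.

Let fm be the CYP1A2 fraction. New clearance relative to baseline = fm × 2.3 + (1 − fm).
Steady-state concentration ratio = 1 / (new CL fraction), so new CL fraction = 1 / 0.450 = 2.222.
fm × 2.3 + 1 − fm = 2.222  ⇒  fm × (2.3 − 1) = 1.222  ⇒  fm = 0.94.

0.94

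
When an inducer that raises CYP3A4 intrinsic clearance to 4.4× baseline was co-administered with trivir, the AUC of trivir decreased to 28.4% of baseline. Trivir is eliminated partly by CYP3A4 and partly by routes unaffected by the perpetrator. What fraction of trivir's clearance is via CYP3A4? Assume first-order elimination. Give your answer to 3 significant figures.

0.742

Let fm be the CYP3A4 fraction. New clearance relative to baseline = fm × 4.4 + (1 − fm).
AUC ratio = 1 / (new CL fraction), so new CL fraction = 1 / 0.284 = 3.521.
fm × 4.4 + 1 − fm = 3.521  ⇒  fm × (4.4 − 1) = 2.521  ⇒  fm = 0.742.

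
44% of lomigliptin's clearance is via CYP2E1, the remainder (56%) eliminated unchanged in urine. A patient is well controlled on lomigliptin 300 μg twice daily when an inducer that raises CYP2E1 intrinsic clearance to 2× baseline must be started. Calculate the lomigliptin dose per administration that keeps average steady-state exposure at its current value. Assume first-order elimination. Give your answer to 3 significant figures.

432 μg

The CYP2E1 pathway (44% of clearance) rises to 2× activity: 0.44 × 2 = 0.88.
Non-CYP routes (56%) are unchanged.
New clearance relative to baseline: 0.88 + 0.56 = 1.44.
Css,avg = (dose rate)/CL, so holding Css fixed requires dose ∝ CL: 300 × 1.44 = 432 μg.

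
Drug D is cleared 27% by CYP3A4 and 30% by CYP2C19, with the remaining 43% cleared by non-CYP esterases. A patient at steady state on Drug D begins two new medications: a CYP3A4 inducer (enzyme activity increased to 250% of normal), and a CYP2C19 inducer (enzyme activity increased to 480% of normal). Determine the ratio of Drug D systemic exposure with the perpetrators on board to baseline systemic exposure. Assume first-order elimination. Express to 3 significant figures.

0.393

The CYP3A4 pathway (27% of clearance) increases to 2.5× activity: 0.27 × 2.5 = 0.675.
The CYP2C19 pathway (30% of clearance) rises to 4.8× activity: 0.3 × 4.8 = 1.44.
The remaining 43% of clearance is unaffected.
CL_new/CL_old = 0.675 + 1.44 + 0.43 = 2.545.
Because systemic exposure varies inversely with clearance, the combined effect is 1 / 2.545 = 0.393.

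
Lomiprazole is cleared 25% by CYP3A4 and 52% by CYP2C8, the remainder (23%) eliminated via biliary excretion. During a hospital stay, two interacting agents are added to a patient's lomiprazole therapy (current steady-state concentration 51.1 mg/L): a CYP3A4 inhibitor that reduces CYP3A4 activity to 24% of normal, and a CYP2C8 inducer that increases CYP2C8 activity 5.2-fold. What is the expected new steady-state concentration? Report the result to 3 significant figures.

17.1 mg/L

The CYP3A4 pathway (25% of clearance) falls to 0.24× activity: 0.25 × 0.24 = 0.06.
The CYP2C8 pathway (52% of clearance) is boosted to 5.2× activity: 0.52 × 5.2 = 2.704.
Non-CYP routes (23%) are unchanged.
Relative clearance = 0.06 + 2.704 + 0.23 = 2.994.
New steady-state concentration = 51.1 / 2.994 = 17.1 mg/L (concentration scales inversely with clearance).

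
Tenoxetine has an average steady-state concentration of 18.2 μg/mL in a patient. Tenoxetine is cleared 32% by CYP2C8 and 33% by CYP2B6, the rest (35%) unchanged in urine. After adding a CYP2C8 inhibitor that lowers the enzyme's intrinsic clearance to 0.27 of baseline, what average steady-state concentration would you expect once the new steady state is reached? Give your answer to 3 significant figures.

The CYP2C8 pathway (32% of clearance) is reduced to 0.27× activity: 0.32 × 0.27 = 0.0864.
CYP2B6 (33%) and the residual 35% are unaffected.
Relative clearance = 0.0864 + 0.33 + 0.35 = 0.7664.
New average steady-state concentration = baseline ÷ relative clearance = 18.2 / 0.7664 = 23.7 μg/mL.

23.7 μg/mL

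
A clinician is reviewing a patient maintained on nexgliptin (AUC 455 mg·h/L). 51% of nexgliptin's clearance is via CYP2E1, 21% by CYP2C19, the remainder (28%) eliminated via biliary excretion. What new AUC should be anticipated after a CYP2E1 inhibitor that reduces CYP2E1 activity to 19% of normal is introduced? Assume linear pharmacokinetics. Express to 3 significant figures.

775 mg·h/L

The CYP2E1 pathway (51% of clearance) is reduced to 0.19× activity: 0.51 × 0.19 = 0.0969.
CYP2C19 (21%) and the residual 28% are unaffected.
Relative clearance = 0.0969 + 0.21 + 0.28 = 0.5869.
New AUC = baseline ÷ relative clearance = 455 / 0.5869 = 775 mg·h/L.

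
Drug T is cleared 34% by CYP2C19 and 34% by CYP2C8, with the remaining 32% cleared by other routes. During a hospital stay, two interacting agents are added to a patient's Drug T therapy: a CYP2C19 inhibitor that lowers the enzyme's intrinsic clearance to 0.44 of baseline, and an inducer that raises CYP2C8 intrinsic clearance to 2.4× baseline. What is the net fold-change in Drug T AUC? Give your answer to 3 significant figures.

The CYP2C19 pathway (34% of clearance) falls to 0.44× activity: 0.34 × 0.44 = 0.1496.
The CYP2C8 pathway (34% of clearance) rises to 2.4× activity: 0.34 × 2.4 = 0.816.
The remaining 32% of clearance is unaffected.
Relative clearance = 0.1496 + 0.816 + 0.32 = 1.2856.
AUC ∝ 1/CL: fold-change = 1 / 1.2856 = 0.778.

0.778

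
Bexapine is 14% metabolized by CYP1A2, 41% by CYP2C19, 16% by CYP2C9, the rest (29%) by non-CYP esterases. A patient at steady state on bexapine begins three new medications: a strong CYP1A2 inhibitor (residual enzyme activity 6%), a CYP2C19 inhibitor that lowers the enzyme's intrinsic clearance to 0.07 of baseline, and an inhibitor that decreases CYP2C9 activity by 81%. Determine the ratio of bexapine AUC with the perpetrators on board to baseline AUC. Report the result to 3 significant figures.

2.80

The CYP1A2 pathway (14% of clearance) falls to 0.06× activity: 0.14 × 0.06 = 0.0084.
The CYP2C19 pathway (41% of clearance) falls to 0.07× activity: 0.41 × 0.07 = 0.0287.
The CYP2C9 pathway (16% of clearance) is reduced to 0.19× activity: 0.16 × 0.19 = 0.0304.
The remaining 29% of clearance is unaffected.
Relative clearance = 0.0084 + 0.0287 + 0.0304 + 0.29 = 0.3575.
AUC ∝ 1/CL: fold-change = 1 / 0.3575 = 2.80.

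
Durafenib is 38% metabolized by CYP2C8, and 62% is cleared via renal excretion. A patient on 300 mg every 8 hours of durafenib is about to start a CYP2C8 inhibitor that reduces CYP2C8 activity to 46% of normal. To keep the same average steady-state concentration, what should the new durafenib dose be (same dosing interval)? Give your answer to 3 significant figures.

CYP2C8: 0.38 × 0.46 = 0.1748
Other: 0.62 (unchanged)
Relative clearance = 0.1748 + 0.62 = 0.7948.
Css,avg = (dose rate)/CL, so holding Css fixed requires dose ∝ CL: 300 × 0.7948 = 238 mg.

238 mg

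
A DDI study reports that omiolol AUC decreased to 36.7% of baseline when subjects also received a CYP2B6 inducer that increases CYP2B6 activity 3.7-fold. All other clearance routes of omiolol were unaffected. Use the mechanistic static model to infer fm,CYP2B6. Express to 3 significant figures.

Write x for the fraction cleared via CYP2B6. The observed AUC change means clearance rose to 1/0.367 = 2.725 of baseline.
Only the CYP2B6 route changed, so 2.725 = x·3.7 + (1 − x), giving x = 0.639.

0.639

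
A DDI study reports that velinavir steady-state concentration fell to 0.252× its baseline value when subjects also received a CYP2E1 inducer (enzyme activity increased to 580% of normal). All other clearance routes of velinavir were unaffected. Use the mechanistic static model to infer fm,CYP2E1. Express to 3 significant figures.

0.618

Let x = fm,CYP2E1. Because steady-state concentration ∝ 1/CL, relative clearance rose to 1/0.252 = 3.968.
Setting x·5.8 + (1 − x) = 3.968 and solving: x = (3.968 − 1)/(5.8 − 1) = 0.618.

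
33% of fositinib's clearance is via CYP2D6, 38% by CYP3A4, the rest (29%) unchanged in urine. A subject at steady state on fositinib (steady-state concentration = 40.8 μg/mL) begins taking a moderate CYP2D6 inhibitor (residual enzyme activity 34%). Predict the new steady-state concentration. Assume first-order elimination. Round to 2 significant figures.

52 μg/mL

The CYP2D6 pathway (33% of clearance) drops to 0.34× activity: 0.33 × 0.34 = 0.1122.
CYP3A4 (38%) and the residual 29% are unaffected.
CL_new/CL_old = 0.1122 + 0.38 + 0.29 = 0.7822.
New steady-state concentration = baseline ÷ relative clearance = 40.8 / 0.7822 = 52 μg/mL.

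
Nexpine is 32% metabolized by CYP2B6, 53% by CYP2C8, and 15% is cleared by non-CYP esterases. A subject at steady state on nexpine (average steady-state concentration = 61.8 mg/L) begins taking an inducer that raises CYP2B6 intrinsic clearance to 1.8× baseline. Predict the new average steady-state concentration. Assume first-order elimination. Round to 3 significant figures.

CYP2B6: 0.32 × 1.8 = 0.576
CYP2C8: 0.53 (unchanged)
Other: 0.15 (unchanged)
CL_new/CL_old = 0.576 + 0.53 + 0.15 = 1.256.
With dosing unchanged, average steady-state concentration scales as 1/CL: 61.8 / 1.256 = 49.2 mg/L.

49.2 mg/L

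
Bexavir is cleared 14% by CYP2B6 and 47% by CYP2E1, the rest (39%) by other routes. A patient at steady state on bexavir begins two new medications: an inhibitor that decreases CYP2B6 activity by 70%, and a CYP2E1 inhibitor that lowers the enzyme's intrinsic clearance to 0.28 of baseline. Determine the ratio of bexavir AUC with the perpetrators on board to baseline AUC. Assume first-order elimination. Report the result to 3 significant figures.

The CYP2B6 pathway (14% of clearance) drops to 0.3× activity: 0.14 × 0.3 = 0.042.
The CYP2E1 pathway (47% of clearance) drops to 0.28× activity: 0.47 × 0.28 = 0.1316.
Non-CYP routes (39%) are unchanged.
Relative clearance = 0.042 + 0.1316 + 0.39 = 0.5636.
Net AUC ratio = 1 / 0.5636 = 1.77.

1.77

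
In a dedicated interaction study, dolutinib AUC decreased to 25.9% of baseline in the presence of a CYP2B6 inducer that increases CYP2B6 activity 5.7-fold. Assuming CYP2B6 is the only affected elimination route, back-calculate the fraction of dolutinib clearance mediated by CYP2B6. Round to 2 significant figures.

Write x for the fraction cleared via CYP2B6. The observed AUC change means clearance rose to 1/0.259 = 3.861 of baseline.
Setting x·5.7 + (1 − x) = 3.861 and solving: x = (3.861 − 1)/(5.7 − 1) = 0.61.

0.61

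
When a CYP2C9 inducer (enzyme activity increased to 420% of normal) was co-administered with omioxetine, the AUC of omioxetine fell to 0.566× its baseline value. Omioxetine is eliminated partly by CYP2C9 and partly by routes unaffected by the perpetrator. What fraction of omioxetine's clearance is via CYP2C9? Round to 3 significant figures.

CL'/CL = 1 / 0.566 = 1.767
4.2·fm + (1 − fm) = 1.767
fm = (1.767 − 1) / (4.2 − 1) = 0.240

0.240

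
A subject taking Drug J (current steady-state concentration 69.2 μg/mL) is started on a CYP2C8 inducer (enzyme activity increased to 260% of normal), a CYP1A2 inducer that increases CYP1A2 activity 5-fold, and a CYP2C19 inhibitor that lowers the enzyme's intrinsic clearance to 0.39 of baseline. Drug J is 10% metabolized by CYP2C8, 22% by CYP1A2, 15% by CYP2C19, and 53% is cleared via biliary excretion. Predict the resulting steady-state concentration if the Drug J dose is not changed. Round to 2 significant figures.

36 μg/mL

The CYP2C8 pathway (10% of clearance) rises to 2.6× activity: 0.1 × 2.6 = 0.26.
The CYP1A2 pathway (22% of clearance) increases to 5× activity: 0.22 × 5 = 1.1.
The CYP2C19 pathway (15% of clearance) drops to 0.39× activity: 0.15 × 0.39 = 0.0585.
The remaining 53% of clearance is unaffected.
Relative clearance = 0.26 + 1.1 + 0.0585 + 0.53 = 1.9485.
New steady-state concentration = 69.2 / 1.9485 = 36 μg/mL (concentration scales inversely with clearance).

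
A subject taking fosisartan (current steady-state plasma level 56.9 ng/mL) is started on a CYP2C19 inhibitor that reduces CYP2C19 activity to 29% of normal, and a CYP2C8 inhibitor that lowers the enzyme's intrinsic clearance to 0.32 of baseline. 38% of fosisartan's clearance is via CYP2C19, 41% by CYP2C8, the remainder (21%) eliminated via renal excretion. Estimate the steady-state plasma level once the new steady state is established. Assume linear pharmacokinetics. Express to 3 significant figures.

126 ng/mL

The CYP2C19 pathway (38% of clearance) is reduced to 0.29× activity: 0.38 × 0.29 = 0.1102.
The CYP2C8 pathway (41% of clearance) drops to 0.32× activity: 0.41 × 0.32 = 0.1312.
Non-CYP routes (21%) are unchanged.
Relative clearance = 0.1102 + 0.1312 + 0.21 = 0.4514.
Dividing the baseline by the relative clearance: 56.9 / 0.4514 = 126 ng/mL.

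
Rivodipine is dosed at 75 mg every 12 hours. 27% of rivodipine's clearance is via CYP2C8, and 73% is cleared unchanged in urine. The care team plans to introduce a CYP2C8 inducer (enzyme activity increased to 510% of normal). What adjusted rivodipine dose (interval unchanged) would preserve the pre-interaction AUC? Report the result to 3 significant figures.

The CYP2C8 pathway (27% of clearance) increases to 5.1× activity: 0.27 × 5.1 = 1.377.
The remaining 73% of clearance is unaffected.
CL_new/CL_old = 1.377 + 0.73 = 2.107.
To maintain the same steady-state level, dose must scale with clearance: new dose = 75 × 2.107 = 158 mg.

158 mg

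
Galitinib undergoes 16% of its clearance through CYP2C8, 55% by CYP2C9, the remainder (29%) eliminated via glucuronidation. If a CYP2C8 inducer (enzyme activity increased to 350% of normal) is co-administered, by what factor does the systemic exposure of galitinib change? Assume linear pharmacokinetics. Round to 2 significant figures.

CYP2C8: 0.16 × 3.5 = 0.56
CYP2C9: 0.55 (unchanged)
Other: 0.29 (unchanged)
CL_new/CL_old = 0.56 + 0.55 + 0.29 = 1.4.
Since systemic exposure ∝ 1/CL, the ratio is 1 / 1.4 = 0.71.

0.71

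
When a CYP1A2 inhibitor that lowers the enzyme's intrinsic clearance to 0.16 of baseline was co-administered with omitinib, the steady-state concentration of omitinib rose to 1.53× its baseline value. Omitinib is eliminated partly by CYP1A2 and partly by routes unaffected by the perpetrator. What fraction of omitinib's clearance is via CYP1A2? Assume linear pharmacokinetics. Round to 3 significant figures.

CL'/CL = 1 / 1.53 = 0.6536
0.16·fm + (1 − fm) = 0.6536
fm = (0.6536 − 1) / (0.16 − 1) = 0.412

0.412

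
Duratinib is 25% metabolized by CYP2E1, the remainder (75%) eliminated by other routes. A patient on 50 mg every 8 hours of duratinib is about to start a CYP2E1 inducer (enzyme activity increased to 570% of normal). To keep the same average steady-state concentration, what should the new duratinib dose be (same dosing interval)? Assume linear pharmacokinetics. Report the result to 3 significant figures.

109 mg

The CYP2E1 pathway (25% of clearance) is boosted to 5.7× activity: 0.25 × 5.7 = 1.425.
The remaining 75% of clearance is unaffected.
Relative clearance = 1.425 + 0.75 = 2.175.
Css,avg = (dose rate)/CL, so holding Css fixed requires dose ∝ CL: 50 × 2.175 = 109 mg.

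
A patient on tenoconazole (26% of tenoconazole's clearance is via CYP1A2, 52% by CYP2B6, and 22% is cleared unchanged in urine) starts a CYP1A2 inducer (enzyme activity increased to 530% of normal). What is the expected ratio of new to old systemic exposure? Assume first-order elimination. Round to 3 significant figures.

0.472

The CYP1A2 pathway (26% of clearance) increases to 5.3× activity: 0.26 × 5.3 = 1.378.
CYP2B6 (52%) and the residual 22% are unaffected.
Relative clearance = 1.378 + 0.52 + 0.22 = 2.118.
Since systemic exposure ∝ 1/CL, the ratio is 1 / 2.118 = 0.472.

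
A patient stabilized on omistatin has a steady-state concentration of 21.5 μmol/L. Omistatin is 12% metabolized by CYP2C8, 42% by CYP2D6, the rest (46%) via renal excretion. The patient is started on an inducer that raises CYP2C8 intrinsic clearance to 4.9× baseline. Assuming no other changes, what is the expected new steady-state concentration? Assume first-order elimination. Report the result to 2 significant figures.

15 μmol/L

CYP2C8: 0.12 × 4.9 = 0.588
CYP2D6: 0.42 (unchanged)
Other: 0.46 (unchanged)
New clearance relative to baseline: 0.588 + 0.42 + 0.46 = 1.468.
New steady-state concentration = baseline ÷ relative clearance = 21.5 / 1.468 = 15 μmol/L.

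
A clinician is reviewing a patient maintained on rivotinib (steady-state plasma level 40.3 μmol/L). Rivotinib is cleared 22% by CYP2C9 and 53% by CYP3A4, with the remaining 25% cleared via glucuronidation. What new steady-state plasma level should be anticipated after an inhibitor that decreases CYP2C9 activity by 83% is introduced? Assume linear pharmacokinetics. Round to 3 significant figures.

49.3 μmol/L

CYP2C9: 0.22 × 0.17 = 0.0374
CYP3A4: 0.53 (unchanged)
Other: 0.25 (unchanged)
CL_new/CL_old = 0.0374 + 0.53 + 0.25 = 0.8174.
New steady-state plasma level = baseline ÷ relative clearance = 40.3 / 0.8174 = 49.3 μmol/L.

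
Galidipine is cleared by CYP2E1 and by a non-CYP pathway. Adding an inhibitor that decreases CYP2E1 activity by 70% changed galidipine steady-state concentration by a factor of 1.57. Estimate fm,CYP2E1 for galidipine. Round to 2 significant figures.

Let x = fm,CYP2E1. Because steady-state concentration ∝ 1/CL, relative clearance fell to 1/1.57 = 0.6369.
Setting x·0.3 + (1 − x) = 0.6369 and solving: x = (0.6369 − 1)/(0.3 − 1) = 0.52.

0.52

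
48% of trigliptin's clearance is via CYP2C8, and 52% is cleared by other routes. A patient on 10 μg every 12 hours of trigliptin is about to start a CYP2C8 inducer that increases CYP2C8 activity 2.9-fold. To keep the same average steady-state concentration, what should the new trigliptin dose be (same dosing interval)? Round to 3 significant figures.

The CYP2C8 pathway (48% of clearance) is boosted to 2.9× activity: 0.48 × 2.9 = 1.392.
The remaining 52% of clearance is unaffected.
Relative clearance = 1.392 + 0.52 = 1.912.
To maintain the same steady-state level, dose must scale with clearance: new dose = 10 × 1.912 = 19.1 μg.

19.1 μg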